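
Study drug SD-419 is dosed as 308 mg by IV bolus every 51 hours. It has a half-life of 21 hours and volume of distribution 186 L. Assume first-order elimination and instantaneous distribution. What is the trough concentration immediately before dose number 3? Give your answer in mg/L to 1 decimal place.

f = (1/2)^(τ/t½) = (1/2)^(51/21) ≈ 0.1857.
C₀ = D/Vd = 308/186 ≈ 1.656 mg/L.
Before the 3rd dose, 2 doses have been given. Superposition: Cmin = C₀·(f + f²).
≈ 1.656 × (0.1857 + 0.0345) ≈ 1.656 × 0.2202 ≈ 0.365 mg/L.

0.4 mg/L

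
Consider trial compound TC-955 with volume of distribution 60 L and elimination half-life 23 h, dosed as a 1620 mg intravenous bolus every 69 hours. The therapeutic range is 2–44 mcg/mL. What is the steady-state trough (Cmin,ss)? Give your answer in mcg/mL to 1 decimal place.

τ = 69 h = 3 half-lives, so f = (1/2)^3 = 0.125.
At steady state, R = 1/(1 − 0.125) = 8/7.
Single-dose peak C₀ = D/Vd = 1620/60 = 27 mcg/mL.
Steady-state peak Cmax,ss = C₀·R = 27 × 8/7 ≈ 30.857 mcg/mL.
Steady-state trough Cmin,ss = Cmax,ss·f ≈ 30.857 × 0.125 ≈ 3.857 mcg/mL.
Trough 3.9 mcg/mL vs MEC 2 mcg/mL: adequate.

3.9 mcg/mL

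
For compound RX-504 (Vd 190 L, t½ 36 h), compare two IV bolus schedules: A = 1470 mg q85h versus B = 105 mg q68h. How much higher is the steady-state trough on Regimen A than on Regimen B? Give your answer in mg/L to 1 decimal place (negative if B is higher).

1.7 mg/L

Regimen A: f = (1/2)^(85/36) ≈ 0.1946; Cmin,ss = (1470/190)·f/(1−f) ≈ 1.869 mg/L.
Regimen B: f = (1/2)^(68/36) ≈ 0.2700; Cmin,ss = (105/190)·f/(1−f) ≈ 0.204 mg/L.
Difference ≈ 1.869 − 0.204 ≈ 1.665 mg/L.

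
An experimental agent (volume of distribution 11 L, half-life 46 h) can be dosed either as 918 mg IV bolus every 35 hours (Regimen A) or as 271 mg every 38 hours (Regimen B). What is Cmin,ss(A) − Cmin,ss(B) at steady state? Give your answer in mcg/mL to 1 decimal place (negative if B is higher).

88.3 mcg/mL

Regimen A: f = (1/2)^(35/46) ≈ 0.5901; Cmin,ss = (918/11)·f/(1−f) ≈ 120.143 mcg/mL.
Regimen B: f = (1/2)^(38/46) ≈ 0.5641; Cmin,ss = (271/11)·f/(1−f) ≈ 31.882 mcg/mL.
Difference ≈ 120.143 − 31.882 ≈ 88.261 mcg/mL.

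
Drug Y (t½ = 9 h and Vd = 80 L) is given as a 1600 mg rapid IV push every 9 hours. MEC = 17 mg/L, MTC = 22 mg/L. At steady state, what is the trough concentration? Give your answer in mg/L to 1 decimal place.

20.0 mg/L

The dosing interval is 1 half-life, so f = 2^(−1) = 0.5.
At steady state, R = 1/(1 − 0.5) = 2/1.
Single-dose peak C₀ = D/Vd = 1600/80 = 20 mg/L.
Steady-state peak Cmax,ss = C₀·R = 20 × 2/1 ≈ 40.000 mg/L.
Steady-state trough Cmin,ss = Cmax,ss·f ≈ 40.000 × 0.5 ≈ 20.000 mg/L.
Trough 20.0 mg/L vs MEC 17 mg/L: adequate.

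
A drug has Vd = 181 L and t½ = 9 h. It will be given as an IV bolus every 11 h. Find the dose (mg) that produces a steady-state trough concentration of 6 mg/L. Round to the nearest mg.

τ/t½ = 11/9 ≈ 1.2222, so f = (1/2)^(11/9) ≈ 0.428622.
Cmin,ss = (D/Vd)·f/(1−f), so D = Cmin,ss·Vd·(1−f)/f.
D = 6 × 181 × (1−f)/f ≈ 6 × 181 × 1.33306 ≈ 1447.70 mg.

1448 mg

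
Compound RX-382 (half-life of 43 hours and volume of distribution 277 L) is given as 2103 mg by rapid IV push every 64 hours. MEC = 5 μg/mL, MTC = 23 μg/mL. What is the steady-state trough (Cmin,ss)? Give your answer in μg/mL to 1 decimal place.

Over one 64-h interval, 64/43 ≈ 1.4884 half-lives elapse, leaving f ≈ 0.3564 of each dose.
Accumulation ratio R = 1/(1 − f) ≈ 1/0.6436 ≈ 1.5538.
Each bolus raises the concentration by D/Vd = 2103/277 ≈ 7.592 μg/mL.
Steady-state peak Cmax,ss = C₀·R ≈ 7.592 × 1.5538 ≈ 11.796 μg/mL.
Steady-state trough Cmin,ss = Cmax,ss·f ≈ 11.796 × 0.3564 ≈ 4.204 μg/mL.
Trough 4.2 μg/mL vs MEC 5 μg/mL: subtherapeutic.

4.2 μg/mL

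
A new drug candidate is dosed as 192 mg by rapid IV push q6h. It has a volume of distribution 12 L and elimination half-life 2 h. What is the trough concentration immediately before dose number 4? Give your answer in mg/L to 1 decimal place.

f = (1/2)^(τ/t½) = (1/2)^(6/2) ≈ 0.1250.
C₀ = D/Vd = 192/12 ≈ 16.000 mg/L.
Before the 4th dose, 3 doses have been given. Superposition: Cmin = C₀·(f + f² + … + f^3).
≈ 16.000 × (0.1250 + 0.0156 + 0.0020) ≈ 16.000 × 0.1426 ≈ 2.282 mg/L.

2.3 mg/L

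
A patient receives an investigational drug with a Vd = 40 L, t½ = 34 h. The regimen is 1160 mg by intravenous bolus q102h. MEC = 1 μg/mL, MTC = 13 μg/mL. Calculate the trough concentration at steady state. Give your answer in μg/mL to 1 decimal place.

4.1 μg/mL

τ = 102 h = 3 half-lives, so f = (1/2)^3 = 0.125.
At steady state, R = 1/(1 − 0.125) = 8/7.
Single-dose peak C₀ = D/Vd = 1160/40 = 29 μg/mL.
Steady-state peak Cmax,ss = C₀·R = 29 × 8/7 ≈ 33.143 μg/mL.
Steady-state trough Cmin,ss = Cmax,ss·f ≈ 33.143 × 0.125 ≈ 4.143 μg/mL.
Trough 4.1 μg/mL vs MEC 1 μg/mL: adequate.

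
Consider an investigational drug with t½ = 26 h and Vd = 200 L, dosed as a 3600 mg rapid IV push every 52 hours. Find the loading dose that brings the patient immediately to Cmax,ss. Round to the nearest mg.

4800 mg

f = (1/2)^(52/26) ≈ 0.250000; accumulation ratio R = 1/(1−f) ≈ 1.33333.
Loading dose to hit Cmax,ss on first dose: D_load = D_maint·R ≈ 3600 × 1.33333 ≈ 4799.99 mg.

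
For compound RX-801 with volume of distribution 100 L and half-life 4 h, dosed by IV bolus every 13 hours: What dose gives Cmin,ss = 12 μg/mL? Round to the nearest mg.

10216 mg

τ/t½ = 13/4 ≈ 3.25, so f = (1/2)^(13/4) ≈ 0.105112.
Cmin,ss = (D/Vd)·f/(1−f), so D = Cmin,ss·Vd·(1−f)/f.
D = 12 × 100 × (1−f)/f ≈ 12 × 100 × 8.51366 ≈ 10216.39 mg.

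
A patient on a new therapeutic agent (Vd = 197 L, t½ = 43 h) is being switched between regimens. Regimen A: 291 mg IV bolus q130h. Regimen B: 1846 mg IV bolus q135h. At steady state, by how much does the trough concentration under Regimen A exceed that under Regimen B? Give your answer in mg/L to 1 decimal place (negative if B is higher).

Regimen A: f = (1/2)^(130/43) ≈ 0.1230; Cmin,ss = (291/197)·f/(1−f) ≈ 0.207 mg/L.
Regimen B: f = (1/2)^(135/43) ≈ 0.1135; Cmin,ss = (1846/197)·f/(1−f) ≈ 1.200 mg/L.
Difference ≈ 0.207 − 1.200 ≈ -0.993 mg/L.

-1.0 mg/L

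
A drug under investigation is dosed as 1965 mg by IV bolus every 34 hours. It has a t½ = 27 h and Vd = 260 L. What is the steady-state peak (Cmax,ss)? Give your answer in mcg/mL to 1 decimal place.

Over one 34-h interval, 34/27 ≈ 1.2593 half-lives elapse, leaving f ≈ 0.4178 of each dose.
Accumulation ratio R = 1/(1 − f) ≈ 1/0.5822 ≈ 1.7176.
Each bolus raises the concentration by D/Vd = 1965/260 ≈ 7.558 mcg/mL.
Steady-state peak Cmax,ss = C₀·R ≈ 7.558 × 1.7176 ≈ 12.982 mcg/mL.

13.0 mcg/mL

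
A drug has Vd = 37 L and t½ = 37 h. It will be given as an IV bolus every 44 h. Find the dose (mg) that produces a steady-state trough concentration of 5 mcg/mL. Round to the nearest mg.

τ/t½ = 44/37 ≈ 1.1892, so f = (1/2)^(44/37) ≈ 0.438549.
Cmin,ss = (D/Vd)·f/(1−f), so D = Cmin,ss·Vd·(1−f)/f.
D = 5 × 37 × (1−f)/f ≈ 5 × 37 × 1.28025 ≈ 236.85 mg.

237 mg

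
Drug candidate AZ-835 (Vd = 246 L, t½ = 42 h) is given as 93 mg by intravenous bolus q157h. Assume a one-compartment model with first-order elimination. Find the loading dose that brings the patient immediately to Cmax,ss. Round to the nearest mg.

101 mg

f = (1/2)^(157/42) ≈ 0.074941; accumulation ratio R = 1/(1−f) ≈ 1.08101.
Loading dose to hit Cmax,ss on first dose: D_load = D_maint·R ≈ 93 × 1.08101 ≈ 100.53 mg.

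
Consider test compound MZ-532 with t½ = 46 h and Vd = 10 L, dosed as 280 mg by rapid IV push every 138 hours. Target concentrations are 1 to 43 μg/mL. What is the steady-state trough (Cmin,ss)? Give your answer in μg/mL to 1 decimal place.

The dosing interval is 3 half-lives, so f = 2^(−3) = 0.125.
Accumulation ratio R = 1/(1 − f) = 1/0.875 = 8/7.
Single-dose peak C₀ = D/Vd = 280/10 = 28 μg/mL.
Steady-state peak Cmax,ss = C₀·R = 28 × 8/7 ≈ 32.000 μg/mL.
Steady-state trough Cmin,ss = Cmax,ss·f ≈ 32.000 × 0.125 ≈ 4.000 μg/mL.
Trough 4.0 μg/mL vs MEC 1 μg/mL: adequate.

4.0 μg/mL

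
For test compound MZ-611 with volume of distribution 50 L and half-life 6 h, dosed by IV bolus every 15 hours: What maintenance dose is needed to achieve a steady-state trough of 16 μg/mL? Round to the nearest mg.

3725 mg

τ/t½ = 15/6 ≈ 2.5, so f = (1/2)^(15/6) ≈ 0.176777.
Cmin,ss = (D/Vd)·f/(1−f), so D = Cmin,ss·Vd·(1−f)/f.
D = 16 × 50 × (1−f)/f ≈ 16 × 50 × 4.65684 ≈ 3725.47 mg.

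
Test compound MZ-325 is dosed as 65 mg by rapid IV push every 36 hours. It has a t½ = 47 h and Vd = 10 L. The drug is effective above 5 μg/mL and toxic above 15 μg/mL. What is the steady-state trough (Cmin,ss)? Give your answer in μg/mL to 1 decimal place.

τ/t½ = 36/47 ≈ 0.76596, so fraction remaining f = (1/2)^(36/47) ≈ 0.5881.
Single-dose peak C₀ = D/Vd = 65/10 ≈ 6.500 μg/mL.
Steady-state trough Cmin,ss = C₀·f/(1−f) ≈ 6.500 × 0.5881/0.4119 ≈ 9.281 μg/mL.
Trough 9.3 μg/mL vs MEC 5 μg/mL: adequate.

9.3 μg/mL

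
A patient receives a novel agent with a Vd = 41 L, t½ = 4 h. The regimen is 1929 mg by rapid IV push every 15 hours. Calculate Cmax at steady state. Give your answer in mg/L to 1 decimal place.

Over one 15-h interval, 15/4 ≈ 3.75 half-lives elapse, leaving f ≈ 0.0743 of each dose.
Accumulation ratio R = 1/(1 − f) ≈ 1/0.9257 ≈ 1.0803.
Single-dose peak C₀ = D/Vd = 1929/41 ≈ 47.049 mg/L.
Steady-state peak Cmax,ss = C₀·R ≈ 47.049 × 1.0803 ≈ 50.827 mg/L.

50.8 mg/L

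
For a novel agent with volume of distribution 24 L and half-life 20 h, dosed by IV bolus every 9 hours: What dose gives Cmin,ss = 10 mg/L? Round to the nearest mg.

88 mg

τ/t½ = 9/20 ≈ 0.45, so f = (1/2)^(9/20) ≈ 0.732043.
Cmin,ss = (D/Vd)·f/(1−f), so D = Cmin,ss·Vd·(1−f)/f.
D = 10 × 24 × (1−f)/f ≈ 10 × 24 × 0.36604 ≈ 87.85 mg.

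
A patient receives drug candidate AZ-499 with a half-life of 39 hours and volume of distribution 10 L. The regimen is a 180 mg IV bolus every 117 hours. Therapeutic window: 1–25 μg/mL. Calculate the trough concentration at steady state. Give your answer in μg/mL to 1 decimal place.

τ = 117 h = 3 half-lives, so f = (1/2)^3 = 0.125.
At steady state, R = 1/(1 − 0.125) = 8/7.
Single-dose peak C₀ = D/Vd = 180/10 = 18 μg/mL.
Steady-state peak Cmax,ss = C₀·R = 18 × 8/7 ≈ 20.571 μg/mL.
Steady-state trough Cmin,ss = Cmax,ss·f ≈ 20.571 × 0.125 ≈ 2.571 μg/mL.
Trough 2.6 μg/mL vs MEC 1 μg/mL: adequate.

2.6 μg/mL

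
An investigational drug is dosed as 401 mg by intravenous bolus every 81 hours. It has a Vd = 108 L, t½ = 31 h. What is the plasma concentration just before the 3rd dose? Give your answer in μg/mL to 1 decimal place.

f = (1/2)^(τ/t½) = (1/2)^(81/31) ≈ 0.1635.
C₀ = D/Vd = 401/108 ≈ 3.713 μg/mL.
Before the 3rd dose, 2 doses have been given. Superposition: Cmin = C₀·(f + f²).
≈ 3.713 × (0.1635 + 0.0267) ≈ 3.713 × 0.1902 ≈ 0.706 μg/mL.

0.7 μg/mL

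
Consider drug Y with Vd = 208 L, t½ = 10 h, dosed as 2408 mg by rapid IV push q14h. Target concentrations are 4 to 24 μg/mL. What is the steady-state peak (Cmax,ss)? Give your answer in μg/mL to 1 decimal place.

τ/t½ = 14/10 ≈ 1.4, so fraction remaining f = (1/2)^(14/10) ≈ 0.3789.
Accumulation ratio R = 1/(1 − f) ≈ 1/0.6211 ≈ 1.6100.
Single-dose peak C₀ = D/Vd = 2408/208 ≈ 11.577 μg/mL.
Cmax,ss = C₀/(1 − f) ≈ 11.577/0.6211 ≈ 18.640 μg/mL.
Peak 18.6 μg/mL vs MTC 24 μg/mL: below toxic threshold.

18.6 μg/mL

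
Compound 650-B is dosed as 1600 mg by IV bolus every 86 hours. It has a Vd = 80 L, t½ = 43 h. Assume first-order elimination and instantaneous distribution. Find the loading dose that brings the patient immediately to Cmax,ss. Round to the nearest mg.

2133 mg

f = (1/2)^(86/43) ≈ 0.250000; accumulation ratio R = 1/(1−f) ≈ 1.33333.
Loading dose to hit Cmax,ss on first dose: D_load = D_maint·R ≈ 1600 × 1.33333 ≈ 2133.33 mg.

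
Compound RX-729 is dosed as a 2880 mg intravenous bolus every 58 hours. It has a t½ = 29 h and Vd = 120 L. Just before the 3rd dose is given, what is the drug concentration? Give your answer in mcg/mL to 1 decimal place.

f = (1/2)^(τ/t½) = (1/2)^(58/29) ≈ 0.2500.
C₀ = D/Vd = 2880/120 ≈ 24.000 mcg/mL.
Before the 3rd dose, 2 doses have been given. Superposition: Cmin = C₀·(f + f²).
≈ 24.000 × (0.2500 + 0.0625) ≈ 24.000 × 0.3125 ≈ 7.500 mcg/mL.

7.5 mcg/mL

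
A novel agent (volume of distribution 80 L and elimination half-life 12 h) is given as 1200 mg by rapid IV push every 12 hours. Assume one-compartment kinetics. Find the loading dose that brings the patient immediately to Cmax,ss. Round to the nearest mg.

f = (1/2)^(12/12) ≈ 0.500000; accumulation ratio R = 1/(1−f) ≈ 2.00000.
Loading dose to hit Cmax,ss on first dose: D_load = D_maint·R ≈ 1200 × 2.00000 ≈ 2400.00 mg.

2400 mg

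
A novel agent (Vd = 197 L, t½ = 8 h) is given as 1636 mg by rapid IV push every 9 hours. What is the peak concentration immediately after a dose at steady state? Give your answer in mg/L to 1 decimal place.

15.3 mg/L

τ/t½ = 9/8 ≈ 1.125, so fraction remaining f = (1/2)^(9/8) ≈ 0.4585.
Accumulation ratio R = 1/(1 − f) ≈ 1/0.5415 ≈ 1.8467.
Each bolus raises the concentration by D/Vd = 1636/197 ≈ 8.305 mg/L.
Steady-state peak Cmax,ss = C₀·R ≈ 8.305 × 1.8467 ≈ 15.337 mg/L.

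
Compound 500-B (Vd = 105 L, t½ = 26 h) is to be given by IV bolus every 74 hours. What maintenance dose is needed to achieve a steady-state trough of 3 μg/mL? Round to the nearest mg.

1950 mg

τ/t½ = 74/26 ≈ 2.8462, so f = (1/2)^(74/26) ≈ 0.139066.
Cmin,ss = (D/Vd)·f/(1−f), so D = Cmin,ss·Vd·(1−f)/f.
D = 3 × 105 × (1−f)/f ≈ 3 × 105 × 6.19083 ≈ 1950.11 mg.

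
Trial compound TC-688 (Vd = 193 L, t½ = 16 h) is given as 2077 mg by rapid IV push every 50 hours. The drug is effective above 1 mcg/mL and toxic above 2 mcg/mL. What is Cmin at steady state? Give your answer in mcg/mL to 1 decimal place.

1.4 mcg/mL

Over one 50-h interval, 50/16 ≈ 3.125 half-lives elapse, leaving f ≈ 0.1146 of each dose.
At steady state, accumulation factor R = 1/(1 − e^(−kτ)) ≈ 1.1294.
Each bolus raises the concentration by D/Vd = 2077/193 ≈ 10.762 mcg/mL.
Steady-state peak Cmax,ss = C₀·R ≈ 10.762 × 1.1294 ≈ 12.155 mcg/mL.
Steady-state trough Cmin,ss = Cmax,ss·f ≈ 12.155 × 0.1146 ≈ 1.393 mcg/mL.
Trough 1.4 mcg/mL vs MEC 1 mcg/mL: adequate.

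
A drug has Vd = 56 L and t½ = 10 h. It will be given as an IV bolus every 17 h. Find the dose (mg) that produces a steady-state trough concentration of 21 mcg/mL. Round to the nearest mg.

τ/t½ = 17/10 ≈ 1.7, so f = (1/2)^(17/10) ≈ 0.307786.
Cmin,ss = (D/Vd)·f/(1−f), so D = Cmin,ss·Vd·(1−f)/f.
D = 21 × 56 × (1−f)/f ≈ 21 × 56 × 2.24901 ≈ 2644.84 mg.

2645 mg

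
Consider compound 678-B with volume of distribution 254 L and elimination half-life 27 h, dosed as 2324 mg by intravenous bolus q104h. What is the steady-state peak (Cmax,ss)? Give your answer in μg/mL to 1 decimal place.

Over one 104-h interval, 104/27 ≈ 3.8519 half-lives elapse, leaving f ≈ 0.0693 of each dose.
At steady state, accumulation factor R = 1/(1 − e^(−kτ)) ≈ 1.0745.
Each bolus raises the concentration by D/Vd = 2324/254 ≈ 9.150 μg/mL.
Cmax,ss = C₀/(1 − f) ≈ 9.150/0.9307 ≈ 9.831 μg/mL.

9.8 μg/mL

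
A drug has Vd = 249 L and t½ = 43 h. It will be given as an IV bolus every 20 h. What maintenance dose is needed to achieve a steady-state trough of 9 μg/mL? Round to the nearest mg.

τ/t½ = 20/43 ≈ 0.46512, so f = (1/2)^(20/43) ≈ 0.724413.
Cmin,ss = (D/Vd)·f/(1−f), so D = Cmin,ss·Vd·(1−f)/f.
D = 9 × 249 × (1−f)/f ≈ 9 × 249 × 0.38043 ≈ 852.54 mg.

853 mg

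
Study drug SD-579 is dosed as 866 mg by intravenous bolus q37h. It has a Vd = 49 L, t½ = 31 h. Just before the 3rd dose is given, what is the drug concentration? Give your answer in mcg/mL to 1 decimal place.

11.1 mcg/mL

f = (1/2)^(τ/t½) = (1/2)^(37/31) ≈ 0.4372.
C₀ = D/Vd = 866/49 ≈ 17.673 mcg/mL.
Before the 3rd dose, 2 doses have been given. Superposition: Cmin = C₀·(f + f²).
≈ 17.673 × (0.4372 + 0.1911) ≈ 17.673 × 0.6283 ≈ 11.104 mcg/mL.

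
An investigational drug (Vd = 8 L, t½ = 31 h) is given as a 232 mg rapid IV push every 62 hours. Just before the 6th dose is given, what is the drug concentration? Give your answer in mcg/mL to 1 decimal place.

9.7 mcg/mL

f = (1/2)^(τ/t½) = (1/2)^(62/31) ≈ 0.2500.
C₀ = D/Vd = 232/8 ≈ 29.000 mcg/mL.
Before the 6th dose, 5 doses have been given. Superposition: Cmin = C₀·(f + f² + … + f^5).
≈ 29.000 × (0.2500 + 0.0625 + 0.0156 + 0.0039 + 0.0010) ≈ 29.000 × 0.3330 ≈ 9.657 mcg/mL.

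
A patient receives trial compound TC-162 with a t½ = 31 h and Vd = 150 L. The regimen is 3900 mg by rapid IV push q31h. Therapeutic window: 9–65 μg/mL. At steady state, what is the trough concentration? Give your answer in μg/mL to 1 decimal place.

26.0 μg/mL

τ = 31 h = 1 half-life, so f = (1/2)^1 = 0.5.
Accumulation ratio R = 1/(1 − f) = 1/0.5 = 2/1.
Single-dose peak C₀ = D/Vd = 3900/150 = 26 μg/mL.
Steady-state peak Cmax,ss = C₀·R = 26 × 2/1 ≈ 52.000 μg/mL.
Steady-state trough Cmin,ss = Cmax,ss·f ≈ 52.000 × 0.5 ≈ 26.000 μg/mL.
Trough 26.0 μg/mL vs MEC 9 μg/mL: adequate.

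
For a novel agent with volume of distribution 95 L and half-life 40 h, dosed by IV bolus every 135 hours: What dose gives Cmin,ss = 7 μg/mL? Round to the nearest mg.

6234 mg

τ/t½ = 135/40 ≈ 3.375, so f = (1/2)^(135/40) ≈ 0.096388.
Cmin,ss = (D/Vd)·f/(1−f), so D = Cmin,ss·Vd·(1−f)/f.
D = 7 × 95 × (1−f)/f ≈ 7 × 95 × 9.37474 ≈ 6234.20 mg.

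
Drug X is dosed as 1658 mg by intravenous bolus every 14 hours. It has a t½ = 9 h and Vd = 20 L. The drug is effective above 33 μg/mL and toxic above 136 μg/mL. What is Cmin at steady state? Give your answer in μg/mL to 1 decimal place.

42.7 μg/mL

Over one 14-h interval, 14/9 ≈ 1.5556 half-lives elapse, leaving f ≈ 0.3402 of each dose.
Accumulation ratio R = 1/(1 − f) ≈ 1/0.6598 ≈ 1.5156.
Each bolus raises the concentration by D/Vd = 1658/20 ≈ 82.900 μg/mL.
Cmax,ss = C₀/(1 − f) ≈ 82.900/0.6598 ≈ 125.644 μg/mL.
One interval later, Cmin,ss = Cmax,ss·e^(−kτ) ≈ 125.644 × 0.3402 ≈ 42.744 μg/mL.
Trough 42.7 μg/mL vs MEC 33 μg/mL: adequate.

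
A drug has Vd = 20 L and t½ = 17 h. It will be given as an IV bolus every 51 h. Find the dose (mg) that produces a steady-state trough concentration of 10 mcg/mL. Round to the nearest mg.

τ/t½ = 51/17 ≈ 3, so f = (1/2)^(51/17) ≈ 0.125000.
Cmin,ss = (D/Vd)·f/(1−f), so D = Cmin,ss·Vd·(1−f)/f.
D = 10 × 20 × (1−f)/f ≈ 10 × 20 × 7.00000 ≈ 1400.00 mg.

1400 mg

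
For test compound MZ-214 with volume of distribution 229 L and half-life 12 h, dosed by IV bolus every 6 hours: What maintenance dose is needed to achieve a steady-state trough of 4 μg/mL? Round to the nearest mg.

379 mg

τ/t½ = 6/12 ≈ 0.5, so f = (1/2)^(6/12) ≈ 0.707107.
Cmin,ss = (D/Vd)·f/(1−f), so D = Cmin,ss·Vd·(1−f)/f.
D = 4 × 229 × (1−f)/f ≈ 4 × 229 × 0.41421 ≈ 379.42 mg.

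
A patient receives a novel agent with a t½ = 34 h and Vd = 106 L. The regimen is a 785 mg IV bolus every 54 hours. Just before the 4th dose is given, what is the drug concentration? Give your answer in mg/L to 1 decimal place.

3.6 mg/L

f = (1/2)^(τ/t½) = (1/2)^(54/34) ≈ 0.3326.
C₀ = D/Vd = 785/106 ≈ 7.406 mg/L.
Before the 4th dose, 3 doses have been given. Superposition: Cmin = C₀·(f + f² + … + f^3).
≈ 7.406 × (0.3326 + 0.1106 + 0.0368) ≈ 7.406 × 0.4800 ≈ 3.555 mg/L.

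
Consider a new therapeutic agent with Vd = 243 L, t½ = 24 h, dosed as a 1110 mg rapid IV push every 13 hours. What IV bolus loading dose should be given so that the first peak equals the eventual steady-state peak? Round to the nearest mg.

f = (1/2)^(13/24) ≈ 0.686977; accumulation ratio R = 1/(1−f) ≈ 3.19465.
Loading dose to hit Cmax,ss on first dose: D_load = D_maint·R ≈ 1110 × 3.19465 ≈ 3546.06 mg.

3546 mg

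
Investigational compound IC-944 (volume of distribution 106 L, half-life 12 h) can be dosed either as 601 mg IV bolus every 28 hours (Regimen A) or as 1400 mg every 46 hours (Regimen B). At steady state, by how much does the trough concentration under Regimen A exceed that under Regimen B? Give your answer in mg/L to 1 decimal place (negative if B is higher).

0.4 mg/L

Regimen A: f = (1/2)^(28/12) ≈ 0.1984; Cmin,ss = (601/106)·f/(1−f) ≈ 1.403 mg/L.
Regimen B: f = (1/2)^(46/12) ≈ 0.0702; Cmin,ss = (1400/106)·f/(1−f) ≈ 0.997 mg/L.
Difference ≈ 1.403 − 0.997 ≈ 0.406 mg/L.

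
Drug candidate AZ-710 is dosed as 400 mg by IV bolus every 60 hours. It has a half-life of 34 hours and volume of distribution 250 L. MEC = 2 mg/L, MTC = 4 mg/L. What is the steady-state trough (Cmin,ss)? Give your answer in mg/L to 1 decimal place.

0.7 mg/L

k = ln2/t½ = ln2/34 ≈ 0.020387 h⁻¹; fraction remaining f = e^(−kτ) = e^(−0.020387×60) ≈ 0.2943.
Accumulation ratio R = 1/(1 − f) ≈ 1/0.7057 ≈ 1.4170.
Single-dose peak C₀ = D/Vd = 400/250 ≈ 1.600 mg/L.
Steady-state peak Cmax,ss = C₀·R ≈ 1.600 × 1.4170 ≈ 2.267 mg/L.
One interval later, Cmin,ss = Cmax,ss·e^(−kτ) ≈ 2.267 × 0.2943 ≈ 0.667 mg/L.
Trough 0.7 mg/L vs MEC 2 mg/L: subtherapeutic.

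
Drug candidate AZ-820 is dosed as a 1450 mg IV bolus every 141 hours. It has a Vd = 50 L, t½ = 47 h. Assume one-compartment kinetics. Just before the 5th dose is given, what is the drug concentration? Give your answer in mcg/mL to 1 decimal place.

f = (1/2)^(τ/t½) = (1/2)^(141/47) ≈ 0.1250.
C₀ = D/Vd = 1450/50 ≈ 29.000 mcg/mL.
Before the 5th dose, 4 doses have been given. Superposition: Cmin = C₀·(f + f² + … + f^4).
≈ 29.000 × (0.1250 + 0.0156 + 0.0020 + 0.0002) ≈ 29.000 × 0.1428 ≈ 4.141 mcg/mL.

4.1 mcg/mL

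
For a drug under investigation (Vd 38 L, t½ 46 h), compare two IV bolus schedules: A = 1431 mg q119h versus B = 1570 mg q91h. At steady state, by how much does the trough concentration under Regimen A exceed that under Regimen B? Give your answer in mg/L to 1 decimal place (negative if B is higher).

-6.5 mg/L

Regimen A: f = (1/2)^(119/46) ≈ 0.1664; Cmin,ss = (1431/38)·f/(1−f) ≈ 7.517 mg/L.
Regimen B: f = (1/2)^(91/46) ≈ 0.2538; Cmin,ss = (1570/38)·f/(1−f) ≈ 14.052 mg/L.
Difference ≈ 7.517 − 14.052 ≈ -6.535 mg/L.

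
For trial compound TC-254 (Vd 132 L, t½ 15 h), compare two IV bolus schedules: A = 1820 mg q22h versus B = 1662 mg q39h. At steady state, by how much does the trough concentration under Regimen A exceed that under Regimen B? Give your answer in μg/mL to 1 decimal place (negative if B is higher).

Regimen A: f = (1/2)^(22/15) ≈ 0.3618; Cmin,ss = (1820/132)·f/(1−f) ≈ 7.816 μg/mL.
Regimen B: f = (1/2)^(39/15) ≈ 0.1649; Cmin,ss = (1662/132)·f/(1−f) ≈ 2.486 μg/mL.
Difference ≈ 7.816 − 2.486 ≈ 5.330 μg/mL.

5.3 μg/mL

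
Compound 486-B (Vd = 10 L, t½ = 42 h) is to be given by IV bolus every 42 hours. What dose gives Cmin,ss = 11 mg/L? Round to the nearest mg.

110 mg

τ/t½ = 42/42 ≈ 1, so f = (1/2)^(42/42) ≈ 0.500000.
Cmin,ss = (D/Vd)·f/(1−f), so D = Cmin,ss·Vd·(1−f)/f.
D = 11 × 10 × (1−f)/f ≈ 11 × 10 × 1.00000 ≈ 110.00 mg.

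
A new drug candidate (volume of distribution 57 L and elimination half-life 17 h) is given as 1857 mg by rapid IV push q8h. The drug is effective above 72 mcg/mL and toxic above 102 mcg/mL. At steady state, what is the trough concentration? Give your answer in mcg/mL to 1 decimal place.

84.5 mcg/mL

τ/t½ = 8/17 ≈ 0.47059, so fraction remaining f = (1/2)^(8/17) ≈ 0.7217.
At steady state, accumulation factor R = 1/(1 − e^(−kτ)) ≈ 3.5932.
Single-dose peak C₀ = D/Vd = 1857/57 ≈ 32.579 mcg/mL.
Steady-state peak Cmax,ss = C₀·R ≈ 32.579 × 3.5932 ≈ 117.063 mcg/mL.
One interval later, Cmin,ss = Cmax,ss·e^(−kτ) ≈ 117.063 × 0.7217 ≈ 84.484 mcg/mL.
Trough 84.5 mcg/mL vs MEC 72 mcg/mL: adequate.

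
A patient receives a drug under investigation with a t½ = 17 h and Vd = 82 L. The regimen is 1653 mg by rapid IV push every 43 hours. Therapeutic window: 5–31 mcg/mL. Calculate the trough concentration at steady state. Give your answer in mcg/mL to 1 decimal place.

4.2 mcg/mL

k = ln2/t½ = ln2/17 ≈ 0.040773 h⁻¹; fraction remaining f = e^(−kτ) = e^(−0.040773×43) ≈ 0.1732.
Each bolus raises the concentration by D/Vd = 1653/82 ≈ 20.159 mcg/mL.
Steady-state trough Cmin,ss = C₀·f/(1−f) ≈ 20.159 × 0.1732/0.8268 ≈ 4.223 mcg/mL.
Trough 4.2 mcg/mL vs MEC 5 mcg/mL: subtherapeutic.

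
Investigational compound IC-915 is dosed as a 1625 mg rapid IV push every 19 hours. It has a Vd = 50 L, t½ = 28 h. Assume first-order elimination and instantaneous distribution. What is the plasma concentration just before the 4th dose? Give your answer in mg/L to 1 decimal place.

f = (1/2)^(τ/t½) = (1/2)^(19/28) ≈ 0.6248.
C₀ = D/Vd = 1625/50 ≈ 32.500 mg/L.
Before the 4th dose, 3 doses have been given. Superposition: Cmin = C₀·(f + f² + … + f^3).
≈ 32.500 × (0.6248 + 0.3904 + 0.2439) ≈ 32.500 × 1.2591 ≈ 40.921 mg/L.

40.9 mg/L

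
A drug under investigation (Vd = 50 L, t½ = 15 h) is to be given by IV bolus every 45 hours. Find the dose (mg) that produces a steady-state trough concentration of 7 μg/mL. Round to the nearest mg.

2450 mg

τ/t½ = 45/15 ≈ 3, so f = (1/2)^(45/15) ≈ 0.125000.
Cmin,ss = (D/Vd)·f/(1−f), so D = Cmin,ss·Vd·(1−f)/f.
D = 7 × 50 × (1−f)/f ≈ 7 × 50 × 7.00000 ≈ 2450.00 mg.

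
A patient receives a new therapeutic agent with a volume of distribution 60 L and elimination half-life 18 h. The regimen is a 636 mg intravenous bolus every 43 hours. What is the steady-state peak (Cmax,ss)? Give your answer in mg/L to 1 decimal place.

Over one 43-h interval, 43/18 ≈ 2.3889 half-lives elapse, leaving f ≈ 0.1909 of each dose.
Accumulation ratio R = 1/(1 − f) ≈ 1/0.8091 ≈ 1.2359.
Single-dose peak C₀ = D/Vd = 636/60 ≈ 10.600 mg/L.
Cmax,ss = C₀/(1 − f) ≈ 10.600/0.8091 ≈ 13.101 mg/L.

13.1 mg/L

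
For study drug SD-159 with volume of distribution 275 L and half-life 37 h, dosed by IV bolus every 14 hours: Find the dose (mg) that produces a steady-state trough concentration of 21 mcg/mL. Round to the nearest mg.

1732 mg

τ/t½ = 14/37 ≈ 0.37838, so f = (1/2)^(14/37) ≈ 0.769302.
Cmin,ss = (D/Vd)·f/(1−f), so D = Cmin,ss·Vd·(1−f)/f.
D = 21 × 275 × (1−f)/f ≈ 21 × 275 × 0.29988 ≈ 1731.81 mg.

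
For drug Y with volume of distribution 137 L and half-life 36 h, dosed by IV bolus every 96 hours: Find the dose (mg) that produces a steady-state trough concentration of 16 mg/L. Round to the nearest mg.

11726 mg

τ/t½ = 96/36 ≈ 2.6667, so f = (1/2)^(96/36) ≈ 0.157490.
Cmin,ss = (D/Vd)·f/(1−f), so D = Cmin,ss·Vd·(1−f)/f.
D = 16 × 137 × (1−f)/f ≈ 16 × 137 × 5.34961 ≈ 11726.35 mg.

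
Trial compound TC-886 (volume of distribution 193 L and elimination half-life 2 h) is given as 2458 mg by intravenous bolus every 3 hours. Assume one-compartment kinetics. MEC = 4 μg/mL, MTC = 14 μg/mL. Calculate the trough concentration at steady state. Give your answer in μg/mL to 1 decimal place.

τ/t½ = 3/2 ≈ 1.5, so fraction remaining f = (1/2)^(3/2) ≈ 0.3536.
Single-dose peak C₀ = D/Vd = 2458/193 ≈ 12.736 μg/mL.
Steady-state trough Cmin,ss = C₀·f/(1−f) ≈ 12.736 × 0.3536/0.6464 ≈ 6.967 μg/mL.
Trough 7.0 μg/mL vs MEC 4 μg/mL: adequate.

7.0 μg/mL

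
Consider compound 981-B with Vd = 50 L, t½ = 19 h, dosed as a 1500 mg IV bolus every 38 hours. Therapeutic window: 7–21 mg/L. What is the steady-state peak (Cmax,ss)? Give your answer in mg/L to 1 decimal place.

40.0 mg/L

τ = 38 h = 2 half-lives, so f = (1/2)^2 = 0.25.
At steady state, R = 1/(1 − 0.25) = 4/3.
Single-dose peak C₀ = D/Vd = 1500/50 = 30 mg/L.
Steady-state peak Cmax,ss = C₀·R = 30 × 4/3 ≈ 40.000 mg/L.
Peak 40.0 mg/L vs MTC 21 mg/L: exceeds toxic threshold.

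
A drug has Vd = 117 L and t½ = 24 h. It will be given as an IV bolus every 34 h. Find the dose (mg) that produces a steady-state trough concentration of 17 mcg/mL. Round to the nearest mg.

τ/t½ = 34/24 ≈ 1.4167, so f = (1/2)^(34/24) ≈ 0.374577.
Cmin,ss = (D/Vd)·f/(1−f), so D = Cmin,ss·Vd·(1−f)/f.
D = 17 × 117 × (1−f)/f ≈ 17 × 117 × 1.66968 ≈ 3320.99 mg.

3321 mg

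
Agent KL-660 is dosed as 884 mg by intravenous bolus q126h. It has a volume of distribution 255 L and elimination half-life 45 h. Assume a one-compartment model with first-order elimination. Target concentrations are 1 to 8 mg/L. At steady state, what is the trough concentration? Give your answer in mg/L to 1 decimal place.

k = ln2/t½ = ln2/45 ≈ 0.015403 h⁻¹; fraction remaining f = e^(−kτ) = e^(−0.015403×126) ≈ 0.1436.
At steady state, accumulation factor R = 1/(1 − e^(−kτ)) ≈ 1.1677.
Single-dose peak C₀ = D/Vd = 884/255 ≈ 3.467 mg/L.
Steady-state peak Cmax,ss = C₀·R ≈ 3.467 × 1.1677 ≈ 4.048 mg/L.
One interval later, Cmin,ss = Cmax,ss·e^(−kτ) ≈ 4.048 × 0.1436 ≈ 0.581 mg/L.
Trough 0.6 mg/L vs MEC 1 mg/L: subtherapeutic.

0.6 mg/L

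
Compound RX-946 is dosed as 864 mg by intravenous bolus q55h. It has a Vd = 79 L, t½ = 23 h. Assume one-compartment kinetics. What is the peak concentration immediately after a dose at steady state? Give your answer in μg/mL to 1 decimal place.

13.5 μg/mL

k = ln2/t½ = ln2/23 ≈ 0.030137 h⁻¹; fraction remaining f = e^(−kτ) = e^(−0.030137×55) ≈ 0.1906.
At steady state, accumulation factor R = 1/(1 − e^(−kτ)) ≈ 1.2355.
Each bolus raises the concentration by D/Vd = 864/79 ≈ 10.937 μg/mL.
Steady-state peak Cmax,ss = C₀·R ≈ 10.937 × 1.2355 ≈ 13.513 μg/mL.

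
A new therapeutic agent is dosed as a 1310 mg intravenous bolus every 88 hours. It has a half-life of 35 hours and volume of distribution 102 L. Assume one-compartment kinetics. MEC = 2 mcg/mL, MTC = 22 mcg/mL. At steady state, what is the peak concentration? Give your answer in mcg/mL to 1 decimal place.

15.6 mcg/mL

τ/t½ = 88/35 ≈ 2.5143, so fraction remaining f = (1/2)^(88/35) ≈ 0.1750.
Accumulation ratio R = 1/(1 − f) ≈ 1/0.8250 ≈ 1.2121.
Each bolus raises the concentration by D/Vd = 1310/102 ≈ 12.843 mcg/mL.
Steady-state peak Cmax,ss = C₀·R ≈ 12.843 × 1.2121 ≈ 15.567 mcg/mL.
Peak 15.6 mcg/mL vs MTC 22 mcg/mL: below toxic threshold.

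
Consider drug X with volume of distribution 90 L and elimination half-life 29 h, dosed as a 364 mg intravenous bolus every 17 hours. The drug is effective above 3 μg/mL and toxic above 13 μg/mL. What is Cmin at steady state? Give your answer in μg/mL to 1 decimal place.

8.1 μg/mL

τ/t½ = 17/29 ≈ 0.58621, so fraction remaining f = (1/2)^(17/29) ≈ 0.6661.
Single-dose peak C₀ = D/Vd = 364/90 ≈ 4.044 μg/mL.
Steady-state trough Cmin,ss = C₀·f/(1−f) ≈ 4.044 × 0.6661/0.3339 ≈ 8.067 μg/mL.
Trough 8.1 μg/mL vs MEC 3 μg/mL: adequate.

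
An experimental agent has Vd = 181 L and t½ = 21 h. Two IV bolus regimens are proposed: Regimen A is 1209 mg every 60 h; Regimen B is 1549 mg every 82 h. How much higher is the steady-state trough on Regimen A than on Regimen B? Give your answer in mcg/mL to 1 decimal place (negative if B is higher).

Regimen A: f = (1/2)^(60/21) ≈ 0.1380; Cmin,ss = (1209/181)·f/(1−f) ≈ 1.069 mcg/mL.
Regimen B: f = (1/2)^(82/21) ≈ 0.0668; Cmin,ss = (1549/181)·f/(1−f) ≈ 0.613 mcg/mL.
Difference ≈ 1.069 − 0.613 ≈ 0.456 mcg/mL.

0.5 mcg/mL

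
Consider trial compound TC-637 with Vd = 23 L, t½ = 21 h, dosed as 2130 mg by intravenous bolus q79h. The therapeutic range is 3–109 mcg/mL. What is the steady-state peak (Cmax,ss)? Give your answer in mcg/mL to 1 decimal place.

Over one 79-h interval, 79/21 ≈ 3.7619 half-lives elapse, leaving f ≈ 0.0737 of each dose.
At steady state, accumulation factor R = 1/(1 − e^(−kτ)) ≈ 1.0796.
Each bolus raises the concentration by D/Vd = 2130/23 ≈ 92.609 mcg/mL.
Steady-state peak Cmax,ss = C₀·R ≈ 92.609 × 1.0796 ≈ 99.981 mcg/mL.
Peak 100.0 mcg/mL vs MTC 109 mcg/mL: below toxic threshold.

100.0 mcg/mL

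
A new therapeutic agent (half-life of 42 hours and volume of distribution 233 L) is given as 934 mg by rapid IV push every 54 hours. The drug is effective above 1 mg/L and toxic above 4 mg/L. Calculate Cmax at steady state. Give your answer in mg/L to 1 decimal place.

τ/t½ = 54/42 ≈ 1.2857, so fraction remaining f = (1/2)^(54/42) ≈ 0.4102.
Accumulation ratio R = 1/(1 − f) ≈ 1/0.5898 ≈ 1.6955.
Single-dose peak C₀ = D/Vd = 934/233 ≈ 4.009 mg/L.
Steady-state peak Cmax,ss = C₀·R ≈ 4.009 × 1.6955 ≈ 6.797 mg/L.
Peak 6.8 mg/L vs MTC 4 mg/L: exceeds toxic threshold.

6.8 mg/L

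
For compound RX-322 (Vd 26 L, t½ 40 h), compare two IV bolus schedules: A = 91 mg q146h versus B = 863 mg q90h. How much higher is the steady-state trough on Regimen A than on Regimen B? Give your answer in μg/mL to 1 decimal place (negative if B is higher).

Regimen A: f = (1/2)^(146/40) ≈ 0.0797; Cmin,ss = (91/26)·f/(1−f) ≈ 0.303 μg/mL.
Regimen B: f = (1/2)^(90/40) ≈ 0.2102; Cmin,ss = (863/26)·f/(1−f) ≈ 8.834 μg/mL.
Difference ≈ 0.303 − 8.834 ≈ -8.531 μg/mL.

-8.5 μg/mL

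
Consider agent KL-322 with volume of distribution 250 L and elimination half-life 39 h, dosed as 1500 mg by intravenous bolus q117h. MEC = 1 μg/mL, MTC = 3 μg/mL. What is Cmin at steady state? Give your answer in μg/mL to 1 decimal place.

0.9 μg/mL

The dosing interval is 3 half-lives, so f = 2^(−3) = 0.125.
At steady state, R = 1/(1 − 0.125) = 8/7.
Single-dose peak C₀ = D/Vd = 1500/250 = 6 μg/mL.
Steady-state peak Cmax,ss = C₀·R = 6 × 8/7 ≈ 6.857 μg/mL.
Steady-state trough Cmin,ss = Cmax,ss·f ≈ 6.857 × 0.125 ≈ 0.857 μg/mL.
Trough 0.9 μg/mL vs MEC 1 μg/mL: subtherapeutic.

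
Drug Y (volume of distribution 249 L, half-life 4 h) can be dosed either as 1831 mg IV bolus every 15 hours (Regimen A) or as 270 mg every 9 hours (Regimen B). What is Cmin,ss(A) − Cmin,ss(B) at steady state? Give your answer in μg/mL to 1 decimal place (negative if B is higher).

0.3 μg/mL

Regimen A: f = (1/2)^(15/4) ≈ 0.0743; Cmin,ss = (1831/249)·f/(1−f) ≈ 0.590 μg/mL.
Regimen B: f = (1/2)^(9/4) ≈ 0.2102; Cmin,ss = (270/249)·f/(1−f) ≈ 0.289 μg/mL.
Difference ≈ 0.590 − 0.289 ≈ 0.301 μg/mL.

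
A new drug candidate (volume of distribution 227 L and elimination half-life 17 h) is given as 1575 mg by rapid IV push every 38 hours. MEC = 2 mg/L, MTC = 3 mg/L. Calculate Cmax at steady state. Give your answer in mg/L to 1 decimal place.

8.8 mg/L

k = ln2/t½ = ln2/17 ≈ 0.040773 h⁻¹; fraction remaining f = e^(−kτ) = e^(−0.040773×38) ≈ 0.2124.
Accumulation ratio R = 1/(1 − f) ≈ 1/0.7876 ≈ 1.2697.
Single-dose peak C₀ = D/Vd = 1575/227 ≈ 6.938 mg/L.
Steady-state peak Cmax,ss = C₀·R ≈ 6.938 × 1.2697 ≈ 8.809 mg/L.
Peak 8.8 mg/L vs MTC 3 mg/L: exceeds toxic threshold.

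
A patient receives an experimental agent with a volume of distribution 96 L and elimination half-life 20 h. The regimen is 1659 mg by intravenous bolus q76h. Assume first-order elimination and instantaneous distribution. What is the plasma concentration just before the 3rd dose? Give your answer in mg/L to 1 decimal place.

f = (1/2)^(τ/t½) = (1/2)^(76/20) ≈ 0.0718.
C₀ = D/Vd = 1659/96 ≈ 17.281 mg/L.
Before the 3rd dose, 2 doses have been given. Superposition: Cmin = C₀·(f + f²).
≈ 17.281 × (0.0718 + 0.0052) ≈ 17.281 × 0.0770 ≈ 1.331 mg/L.

1.3 mg/L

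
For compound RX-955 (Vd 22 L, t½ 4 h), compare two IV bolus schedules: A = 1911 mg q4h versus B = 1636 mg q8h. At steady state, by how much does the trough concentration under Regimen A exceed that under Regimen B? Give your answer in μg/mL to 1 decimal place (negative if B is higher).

62.1 μg/mL

Regimen A: f = (1/2)^(4/4) ≈ 0.5000; Cmin,ss = (1911/22)·f/(1−f) ≈ 86.864 μg/mL.
Regimen B: f = (1/2)^(8/4) ≈ 0.2500; Cmin,ss = (1636/22)·f/(1−f) ≈ 24.788 μg/mL.
Difference ≈ 86.864 − 24.788 ≈ 62.076 μg/mL.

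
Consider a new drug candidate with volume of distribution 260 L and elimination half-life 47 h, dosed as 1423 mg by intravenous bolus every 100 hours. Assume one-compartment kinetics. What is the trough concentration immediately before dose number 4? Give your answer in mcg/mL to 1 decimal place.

1.6 mcg/mL

f = (1/2)^(τ/t½) = (1/2)^(100/47) ≈ 0.2288.
C₀ = D/Vd = 1423/260 ≈ 5.473 mcg/mL.
Before the 4th dose, 3 doses have been given. Superposition: Cmin = C₀·(f + f² + … + f^3).
≈ 5.473 × (0.2288 + 0.0523 + 0.0120) ≈ 5.473 × 0.2931 ≈ 1.604 mcg/mL.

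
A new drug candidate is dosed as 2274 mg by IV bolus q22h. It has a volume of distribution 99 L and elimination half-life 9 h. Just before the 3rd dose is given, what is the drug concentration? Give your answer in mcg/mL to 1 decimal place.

5.0 mcg/mL

f = (1/2)^(τ/t½) = (1/2)^(22/9) ≈ 0.1837.
C₀ = D/Vd = 2274/99 ≈ 22.970 mcg/mL.
Before the 3rd dose, 2 doses have been given. Superposition: Cmin = C₀·(f + f²).
≈ 22.970 × (0.1837 + 0.0337) ≈ 22.970 × 0.2174 ≈ 4.994 mcg/mL.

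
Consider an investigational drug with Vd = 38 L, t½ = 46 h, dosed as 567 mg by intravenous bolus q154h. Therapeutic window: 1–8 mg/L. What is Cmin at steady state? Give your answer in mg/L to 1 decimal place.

1.6 mg/L

Over one 154-h interval, 154/46 ≈ 3.3478 half-lives elapse, leaving f ≈ 0.0982 of each dose.
Single-dose peak C₀ = D/Vd = 567/38 ≈ 14.921 mg/L.
Steady-state trough Cmin,ss = C₀·f/(1−f) ≈ 14.921 × 0.0982/0.9018 ≈ 1.625 mg/L.
Trough 1.6 mg/L vs MEC 1 mg/L: adequate.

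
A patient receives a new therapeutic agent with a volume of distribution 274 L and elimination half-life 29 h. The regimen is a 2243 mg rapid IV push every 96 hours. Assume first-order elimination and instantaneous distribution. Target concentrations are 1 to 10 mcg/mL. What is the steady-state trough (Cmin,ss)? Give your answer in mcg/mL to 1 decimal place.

0.9 mcg/mL

Over one 96-h interval, 96/29 ≈ 3.3103 half-lives elapse, leaving f ≈ 0.1008 of each dose.
Each bolus raises the concentration by D/Vd = 2243/274 ≈ 8.186 mcg/mL.
Steady-state trough Cmin,ss = C₀·f/(1−f) ≈ 8.186 × 0.1008/0.8992 ≈ 0.918 mcg/mL.
Trough 0.9 mcg/mL vs MEC 1 mcg/mL: subtherapeutic.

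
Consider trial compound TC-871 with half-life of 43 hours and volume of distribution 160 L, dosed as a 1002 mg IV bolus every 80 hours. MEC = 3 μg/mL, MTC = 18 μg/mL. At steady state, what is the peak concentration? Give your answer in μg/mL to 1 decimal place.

k = ln2/t½ = ln2/43 ≈ 0.016120 h⁻¹; fraction remaining f = e^(−kτ) = e^(−0.016120×80) ≈ 0.2754.
Accumulation ratio R = 1/(1 − f) ≈ 1/0.7246 ≈ 1.3801.
Single-dose peak C₀ = D/Vd = 1002/160 ≈ 6.263 μg/mL.
Steady-state peak Cmax,ss = C₀·R ≈ 6.263 × 1.3801 ≈ 8.644 μg/mL.
Peak 8.6 μg/mL vs MTC 18 μg/mL: below toxic threshold.

8.6 μg/mL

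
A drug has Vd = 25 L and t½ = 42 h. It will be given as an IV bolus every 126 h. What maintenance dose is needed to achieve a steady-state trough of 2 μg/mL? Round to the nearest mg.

τ/t½ = 126/42 ≈ 3, so f = (1/2)^(126/42) ≈ 0.125000.
Cmin,ss = (D/Vd)·f/(1−f), so D = Cmin,ss·Vd·(1−f)/f.
D = 2 × 25 × (1−f)/f ≈ 2 × 25 × 7.00000 ≈ 350.00 mg.

350 mg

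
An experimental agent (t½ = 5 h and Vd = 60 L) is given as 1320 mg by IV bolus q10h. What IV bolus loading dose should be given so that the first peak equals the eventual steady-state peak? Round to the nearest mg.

1760 mg

f = (1/2)^(10/5) ≈ 0.250000; accumulation ratio R = 1/(1−f) ≈ 1.33333.
Loading dose to hit Cmax,ss on first dose: D_load = D_maint·R ≈ 1320 × 1.33333 ≈ 1760.00 mg.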